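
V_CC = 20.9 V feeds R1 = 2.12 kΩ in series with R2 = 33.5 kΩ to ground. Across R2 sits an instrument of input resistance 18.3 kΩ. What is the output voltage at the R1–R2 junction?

First combine the lower leg with the load: R2 ‖ R_L = 11.83 kΩ.
Now apply the divider: V_out = 20.9 × 0.8481 = 17.72 V.
(Unloaded it would be 19.7 V; the load pulls it down.)

V_out ≈ 17.7 V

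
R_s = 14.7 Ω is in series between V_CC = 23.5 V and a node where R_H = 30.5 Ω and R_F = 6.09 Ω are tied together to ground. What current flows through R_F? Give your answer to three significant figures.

Equivalent of the parallel group: R_p = 5.076 Ω.
V_A = 23.5 × 5.076/19.78 = 6.032 V.
Branch current I = V_A/R_F = 6.032/6.09 = 0.9905 A.
(Equivalently: I_total = 1.188 A, then current-divider fraction G_k/ΣG = 0.8336.)

I ≈ 0.991 A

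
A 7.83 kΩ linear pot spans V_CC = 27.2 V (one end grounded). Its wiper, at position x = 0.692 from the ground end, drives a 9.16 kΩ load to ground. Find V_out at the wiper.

V_out ≈ 15.9 V

Split the track: R_lower = x·R_p = 5.418 kΩ, R_upper = (1−x)·R_p = 2.412 kΩ.
R_L loads the lower segment: effective lower R = 3.405 kΩ.
Then V_out = V_CC · 3.405/(2.412 + 3.405) = 15.92 V.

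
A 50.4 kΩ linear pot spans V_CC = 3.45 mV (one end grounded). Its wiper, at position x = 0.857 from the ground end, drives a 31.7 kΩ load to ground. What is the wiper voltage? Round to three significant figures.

V_out ≈ 2.47 mV

Split the track: R_lower = x·R_p = 43.19 kΩ, R_upper = (1−x)·R_p = 7.207 kΩ.
Lower segment in parallel with the load: 43.19 ‖ 31.7 = 18.28 kΩ.
Loaded-divider output: V_out = 3.45 × 0.7172 = 2.475 mV.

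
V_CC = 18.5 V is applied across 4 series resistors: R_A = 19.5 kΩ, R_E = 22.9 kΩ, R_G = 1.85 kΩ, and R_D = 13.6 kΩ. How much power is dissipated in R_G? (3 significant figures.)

P ≈ 0.189 mW

Series current I = V_CC/ΣR = 18.5/57.85 = 0.3198 mA.
P(R_G) = I²·R_G = (0.3198)² × 1.85 = 0.1892 mW.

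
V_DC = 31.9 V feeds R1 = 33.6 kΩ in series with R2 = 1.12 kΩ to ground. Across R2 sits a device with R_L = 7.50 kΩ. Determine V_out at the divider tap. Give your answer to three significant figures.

V_out ≈ 0.899 V

First combine the lower leg with the load: R2 ‖ R_L = 0.9745 kΩ.
Now apply the divider: V_out = 31.9 × 0.02818 = 0.8991 V.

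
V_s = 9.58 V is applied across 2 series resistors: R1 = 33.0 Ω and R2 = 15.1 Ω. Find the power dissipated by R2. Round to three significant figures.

P ≈ 0.599 W

Series current I = V_s/ΣR = 9.58/48.10 = 0.1992 A.
P = I²R = 0.03967 × 15.1 = 0.5990 W.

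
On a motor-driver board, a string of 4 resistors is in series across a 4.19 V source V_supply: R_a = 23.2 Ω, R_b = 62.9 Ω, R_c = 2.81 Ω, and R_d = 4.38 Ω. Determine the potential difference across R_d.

V ≈ 0.197 V

Series total: ΣR = 23.2 + 62.9 + 2.81 + 4.38 = 93.29 Ω.
By the voltage-divider rule, V = 4.19 × 4.380/93.29 = 0.1967 V.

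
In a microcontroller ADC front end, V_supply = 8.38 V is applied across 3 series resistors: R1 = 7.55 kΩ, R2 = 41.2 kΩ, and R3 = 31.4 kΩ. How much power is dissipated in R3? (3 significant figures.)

P ≈ 0.343 mW

Series current I = V_supply/ΣR = 8.38/80.15 = 0.1046 mA.
P(R3) = I²·R3 = (0.1046)² × 31.4 = 0.3433 mW.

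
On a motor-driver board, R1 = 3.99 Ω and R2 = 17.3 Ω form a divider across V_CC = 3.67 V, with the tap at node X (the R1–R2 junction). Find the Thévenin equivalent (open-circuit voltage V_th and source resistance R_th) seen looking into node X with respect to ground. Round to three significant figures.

V_th ≈ 2.98 V, R_th ≈ 3.24 Ω

Open-circuit (no load on X): V_th = V_CC · R2/(R1 + R2) = 3.67 × 17.3/(3.990 + 17.3) = 2.982 V.
Zeroing V_CC shorts the top of R1 to ground, so R_th = R1 ‖ R2 = 3.242 Ω.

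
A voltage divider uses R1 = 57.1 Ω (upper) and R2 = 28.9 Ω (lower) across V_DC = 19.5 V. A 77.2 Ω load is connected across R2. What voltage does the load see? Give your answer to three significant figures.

V_out ≈ 5.25 V

First combine the lower leg with the load: R2 ‖ R_L = 21.03 Ω.
Now apply the divider: V_out = 19.5 × 0.2691 = 5.248 V.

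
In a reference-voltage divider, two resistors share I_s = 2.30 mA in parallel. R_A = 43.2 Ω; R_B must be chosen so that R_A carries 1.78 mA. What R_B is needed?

R_B ≈ 148 Ω

Two-branch current divider: I_A = I_s · R_B/(R_A + R_B).
With f = 0.7739, R_B = R_A · f/(1−f) = 43.2 × 3.423 = 147.9 Ω.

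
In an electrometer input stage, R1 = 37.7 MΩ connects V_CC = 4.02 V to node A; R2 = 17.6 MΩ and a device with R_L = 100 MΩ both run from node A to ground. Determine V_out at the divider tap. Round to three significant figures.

R2 ‖ R_L = (17.6 × 100)/(17.6 + 100) = 14.97 MΩ.
Now apply the divider: V_out = 4.02 × 0.2842 = 1.142 V.
(Unloaded it would be 1.28 V; the load pulls it down.)

V_out ≈ 1.14 V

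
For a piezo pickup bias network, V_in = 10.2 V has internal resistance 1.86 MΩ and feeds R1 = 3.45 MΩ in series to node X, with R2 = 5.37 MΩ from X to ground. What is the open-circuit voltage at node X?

V_th ≈ 5.13 V

R1' = 1.86 + 3.45 = 5.310 MΩ (source resistance + R1).
V_th is the unloaded tap voltage: V_in · R2/(R1'+R2) = 10.2 × 0.5028 = 5.129 V.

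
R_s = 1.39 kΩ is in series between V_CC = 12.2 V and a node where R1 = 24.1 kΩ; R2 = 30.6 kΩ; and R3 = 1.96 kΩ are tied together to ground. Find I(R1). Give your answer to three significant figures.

Equivalent of the parallel group: R_p = 1.711 kΩ.
Node voltage V_A = V_CC · R_p/(R_s + R_p) = 12.2 × 0.5518 = 6.732 V.
Branch current I = V_A/R1 = 6.732/24.1 = 0.2793 mA.

I ≈ 0.279 mA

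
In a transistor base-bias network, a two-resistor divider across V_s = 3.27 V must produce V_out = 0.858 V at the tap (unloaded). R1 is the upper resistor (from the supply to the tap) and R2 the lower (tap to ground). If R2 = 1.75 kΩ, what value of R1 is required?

R1 ≈ 4.92 kΩ

The divider ratio is R2/(R1+R2) = 0.858/3.27 = 0.2624.
R1 = R2·(1/k − 1) = 1.75 × 2.811 = 4.920 kΩ.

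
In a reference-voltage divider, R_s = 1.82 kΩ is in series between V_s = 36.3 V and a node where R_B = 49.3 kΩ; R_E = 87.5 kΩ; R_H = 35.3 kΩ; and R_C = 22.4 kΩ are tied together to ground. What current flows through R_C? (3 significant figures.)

I ≈ 1.36 mA

Equivalent of the parallel group: R_p = 9.553 kΩ.
V_A = 36.3 × 9.553/11.37 = 30.49 V.
I(R_C) = V_A / R_C = 30.49/22.4 = 1.361 mA.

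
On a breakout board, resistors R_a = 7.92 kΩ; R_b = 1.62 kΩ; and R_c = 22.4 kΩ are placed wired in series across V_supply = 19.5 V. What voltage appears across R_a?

V ≈ 4.84 V

Total series resistance ΣR = 7.92 + 1.62 + 22.4 = 31.94 kΩ.
By the voltage-divider rule, V = 19.5 × 7.920/31.94 = 4.835 V.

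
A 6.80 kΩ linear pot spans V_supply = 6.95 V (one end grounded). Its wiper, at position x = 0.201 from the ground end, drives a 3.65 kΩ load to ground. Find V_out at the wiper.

V_out ≈ 1.08 V

The pot divides into 5.433 kΩ above the wiper and 1.367 kΩ below.
Lower segment in parallel with the load: 1.367 ‖ 3.65 = 0.9944 kΩ.
Loaded-divider output: V_out = 6.95 × 0.1547 = 1.075 V.
(Unloaded: V_out = x·V_supply = 1.40 V.)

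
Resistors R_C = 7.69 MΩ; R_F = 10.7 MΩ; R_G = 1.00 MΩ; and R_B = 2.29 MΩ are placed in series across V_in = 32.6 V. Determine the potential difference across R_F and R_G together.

V ≈ 17.6 V

Total series resistance ΣR = 7.69 + 10.7 + 1.00 + 2.29 = 21.68 MΩ.
R_{R_F..R_G} = 10.7 + 1.00 = 11.70 MΩ.
V = V_in · R/ΣR = 32.6 × 0.5397 = 17.59 V.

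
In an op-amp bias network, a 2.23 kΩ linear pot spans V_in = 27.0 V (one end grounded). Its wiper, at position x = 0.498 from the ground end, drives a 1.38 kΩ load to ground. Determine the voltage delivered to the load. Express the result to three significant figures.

The pot divides into 1.119 kΩ above the wiper and 1.111 kΩ below.
(x·R_p) ‖ R_L = 0.6153 kΩ.
Loaded-divider output: V_out = 27.0 × 0.3547 = 9.577 V.

V_out ≈ 9.58 V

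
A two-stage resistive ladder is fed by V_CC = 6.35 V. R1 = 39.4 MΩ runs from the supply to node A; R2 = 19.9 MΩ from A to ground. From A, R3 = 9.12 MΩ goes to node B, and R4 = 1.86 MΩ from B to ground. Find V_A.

V_A ≈ 0.967 V

Looking into the second stage from A: R3 + R4 = 10.98 MΩ appears in parallel with R2.
R2 ‖ (R3+R4) = 7.076 MΩ.
V_A = 6.35 × 7.076/(39.4 + 7.076) = 0.9668 V.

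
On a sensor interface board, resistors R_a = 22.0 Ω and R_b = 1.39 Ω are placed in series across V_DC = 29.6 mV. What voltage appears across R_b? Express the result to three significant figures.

Total series resistance ΣR = 22.0 + 1.39 = 23.39 Ω.
Voltage divider: V = V_DC · (1.390 / 23.39) = 29.6 × 0.05943 = 1.759 mV.

V ≈ 1.76 mV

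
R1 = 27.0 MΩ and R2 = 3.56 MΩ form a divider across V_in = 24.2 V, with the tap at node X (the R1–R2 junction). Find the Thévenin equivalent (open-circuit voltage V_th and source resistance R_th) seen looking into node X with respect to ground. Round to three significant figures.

Open-circuit (no load on X): V_th = V_in · R2/(R1 + R2) = 24.2 × 3.56/(27.00 + 3.56) = 2.819 V.
With V_in suppressed (replaced by a short), R_th = R1 ‖ R2 = (27.00 × 3.56)/(27.00 + 3.56) = 3.145 MΩ.

V_th ≈ 2.82 V, R_th ≈ 3.15 MΩ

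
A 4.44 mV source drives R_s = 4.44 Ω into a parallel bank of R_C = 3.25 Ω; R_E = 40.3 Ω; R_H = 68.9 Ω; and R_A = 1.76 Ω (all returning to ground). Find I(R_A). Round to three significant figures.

Parallel bank: R_p = 1/(1/3.25 + 1/40.3 + 1/68.9 + 1/1.76) = 1.093 Ω.
V_A by voltage divider: V_A = 4.44 × 1.093/(4.44 + 1.093) = 0.8769 mV.
I(R_A) = V_A / R_A = 0.8769/1.76 = 0.4982 mA.
(Check via current divider: I_total = 0.8025 mA; share G_k/ΣG = 0.6208 → same result.)

I ≈ 0.498 mA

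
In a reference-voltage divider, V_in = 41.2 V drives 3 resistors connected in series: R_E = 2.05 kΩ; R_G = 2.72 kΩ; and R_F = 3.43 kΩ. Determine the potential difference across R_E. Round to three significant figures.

Total series resistance ΣR = 2.05 + 2.72 + 3.43 = 8.200 kΩ.
By the voltage-divider rule, V = 41.2 × 2.050/8.200 = 10.30 V.

V ≈ 10.3 V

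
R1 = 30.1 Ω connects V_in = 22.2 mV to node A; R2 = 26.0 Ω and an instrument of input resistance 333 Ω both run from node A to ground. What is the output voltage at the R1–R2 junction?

The load sits in parallel with R2, giving an effective lower resistance R2' = R2·R_L/(R2+R_L) = 24.12 Ω.
Then V_out = V_in · R2'/(R1 + R2') = 22.2 × 24.12/54.22 = 9.875 mV.

V_out ≈ 9.88 mV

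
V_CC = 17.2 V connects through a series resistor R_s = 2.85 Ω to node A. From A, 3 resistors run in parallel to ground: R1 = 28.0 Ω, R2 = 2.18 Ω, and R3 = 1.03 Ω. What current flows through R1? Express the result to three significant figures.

I ≈ 0.119 A

Equivalent of the parallel group: R_p = 0.6825 Ω.
Node voltage V_A = V_CC · R_p/(R_s + R_p) = 17.2 × 0.1932 = 3.323 V.
I(R1) = V_A / R1 = 3.323/28.0 = 0.1187 A.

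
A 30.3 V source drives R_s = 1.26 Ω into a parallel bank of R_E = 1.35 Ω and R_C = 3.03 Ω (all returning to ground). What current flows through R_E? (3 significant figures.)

Parallel bank: R_p = 1/(1/1.35 + 1/3.03) = 0.9339 Ω.
Node voltage V_A = V_CC · R_p/(R_s + R_p) = 30.3 × 0.4257 = 12.90 V.
Branch current I = V_A/R_E = 12.90/1.35 = 9.554 A.

I ≈ 9.55 A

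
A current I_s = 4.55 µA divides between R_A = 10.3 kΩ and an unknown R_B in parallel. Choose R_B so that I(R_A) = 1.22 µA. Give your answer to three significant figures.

R_B ≈ 3.77 kΩ

Two-branch current divider: I_A = I_s · R_B/(R_A + R_B).
With f = 0.2681, R_B = R_A · f/(1−f) = 10.3 × 0.3664 = 3.774 kΩ.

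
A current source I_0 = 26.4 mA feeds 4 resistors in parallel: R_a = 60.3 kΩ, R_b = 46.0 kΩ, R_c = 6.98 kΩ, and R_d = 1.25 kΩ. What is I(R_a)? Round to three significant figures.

I ≈ 0.446 mA

Total conductance ΣG = 1/60.3 + 1/46.0 + 1/6.98 + 1/1.25 = 0.9816 (units of 1/kΩ).
R_a takes the fraction G_k/ΣG = 0.01658/0.9816 = 0.01689, so I = 26.4 × 0.01689 = 0.4460 mA.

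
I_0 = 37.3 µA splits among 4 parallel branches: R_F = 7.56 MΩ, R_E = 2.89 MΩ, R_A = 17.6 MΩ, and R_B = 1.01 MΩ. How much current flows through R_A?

I ≈ 1.39 µA

Total conductance ΣG = 1/7.56 + 1/2.89 + 1/17.6 + 1/1.01 = 1.525 (units of 1/MΩ).
R_A takes the fraction G_k/ΣG = 0.05682/1.525 = 0.03725, so I = 37.3 × 0.03725 = 1.390 µA.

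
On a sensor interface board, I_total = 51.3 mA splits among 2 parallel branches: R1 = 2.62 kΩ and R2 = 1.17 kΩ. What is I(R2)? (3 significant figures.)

For two parallel branches, I_k = I_total · (other R)/(sum of R).
So I = 51.3 × 2.62/3.790 = 35.46 mA.

I ≈ 35.5 mA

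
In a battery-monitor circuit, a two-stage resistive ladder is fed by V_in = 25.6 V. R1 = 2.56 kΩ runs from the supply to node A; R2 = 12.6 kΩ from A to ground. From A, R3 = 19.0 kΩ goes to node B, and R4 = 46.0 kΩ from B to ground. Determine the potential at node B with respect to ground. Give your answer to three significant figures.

V_B ≈ 14.6 V

The second stage (R3 + R4 = 65.00 kΩ) loads node A in parallel with R2.
Effective lower resistance at A: R2 ‖ 65.00 = 10.55 kΩ.
First divider: V_A = V_in · 10.55/(2.56 + 10.55) = 20.60 V.
Then the unloaded second divider: V_B = V_A × R4/(R3+R4) = 20.60 × 0.7077 = 14.58 V.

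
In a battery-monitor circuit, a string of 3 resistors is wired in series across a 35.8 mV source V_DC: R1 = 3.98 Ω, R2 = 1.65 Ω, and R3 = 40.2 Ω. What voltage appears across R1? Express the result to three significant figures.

V ≈ 3.11 mV

Series total: ΣR = 3.98 + 1.65 + 40.2 = 45.83 Ω.
V = V_DC · R/ΣR = 35.8 × 0.08684 = 3.109 mV.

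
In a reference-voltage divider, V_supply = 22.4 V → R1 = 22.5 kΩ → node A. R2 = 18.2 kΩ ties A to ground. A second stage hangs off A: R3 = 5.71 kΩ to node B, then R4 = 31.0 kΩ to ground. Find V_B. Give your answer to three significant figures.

V_B ≈ 6.64 V

Looking into the second stage from A: R3 + R4 = 36.71 kΩ appears in parallel with R2.
R2 ‖ (R3+R4) = 12.17 kΩ.
First divider: V_A = V_supply · 12.17/(22.5 + 12.17) = 7.862 V.
Then the unloaded second divider: V_B = V_A × R4/(R3+R4) = 7.862 × 0.8445 = 6.639 V.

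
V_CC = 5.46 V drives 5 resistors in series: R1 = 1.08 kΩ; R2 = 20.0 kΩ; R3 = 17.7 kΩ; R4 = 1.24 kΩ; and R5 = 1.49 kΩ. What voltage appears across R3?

Total series resistance ΣR = 1.08 + 20.0 + 17.7 + 1.24 + 1.49 = 41.51 kΩ.
V = V_CC · R/ΣR = 5.46 × 0.4264 = 2.328 V.

V ≈ 2.33 V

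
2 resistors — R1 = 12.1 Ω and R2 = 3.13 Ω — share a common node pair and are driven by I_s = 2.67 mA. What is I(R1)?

I ≈ 0.549 mA

Two-branch current divider: I_k = I_s · R_other/(R_1 + R_2).
So I = 2.67 × 3.13/15.23 = 0.5487 mA.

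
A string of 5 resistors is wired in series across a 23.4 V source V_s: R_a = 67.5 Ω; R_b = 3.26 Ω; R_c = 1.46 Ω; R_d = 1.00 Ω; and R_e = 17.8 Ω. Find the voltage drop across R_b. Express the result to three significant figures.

Series total: ΣR = 67.5 + 3.26 + 1.46 + 1.00 + 17.8 = 91.02 Ω.
By the voltage-divider rule, V = 23.4 × 3.260/91.02 = 0.8381 V.

V ≈ 0.838 V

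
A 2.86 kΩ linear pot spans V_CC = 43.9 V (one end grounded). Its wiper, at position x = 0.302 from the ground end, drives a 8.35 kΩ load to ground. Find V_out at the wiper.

V_out ≈ 12.4 V

Lower segment x·R_p = 0.8637 kΩ; upper segment (1−x)·R_p = 1.996 kΩ.
R_L loads the lower segment: effective lower R = 0.7828 kΩ.
Then V_out = V_CC · 0.7828/(1.996 + 0.7828) = 12.37 V.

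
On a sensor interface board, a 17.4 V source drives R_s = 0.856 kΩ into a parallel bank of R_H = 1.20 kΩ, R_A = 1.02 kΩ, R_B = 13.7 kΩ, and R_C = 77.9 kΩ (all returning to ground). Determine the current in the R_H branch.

I ≈ 5.52 mA

Parallel bank: R_p = 1/(1/1.20 + 1/1.02 + 1/13.7 + 1/77.9) = 0.5264 kΩ.
Node voltage V_A = V_supply · R_p/(R_s + R_p) = 17.4 × 0.3808 = 6.626 V.
I(R_H) = V_A / R_H = 6.626/1.20 = 5.522 mA.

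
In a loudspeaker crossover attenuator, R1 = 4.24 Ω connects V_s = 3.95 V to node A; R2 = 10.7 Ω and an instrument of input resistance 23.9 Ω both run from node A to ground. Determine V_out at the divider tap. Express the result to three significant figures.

The load sits in parallel with R2, giving an effective lower resistance R2' = R2·R_L/(R2+R_L) = 7.391 Ω.
Voltage divider with the loaded lower leg: V_out = 3.95 × 7.391/(4.24 + 7.391) = 3.95 × 0.6355 = 2.510 V.

V_out ≈ 2.51 V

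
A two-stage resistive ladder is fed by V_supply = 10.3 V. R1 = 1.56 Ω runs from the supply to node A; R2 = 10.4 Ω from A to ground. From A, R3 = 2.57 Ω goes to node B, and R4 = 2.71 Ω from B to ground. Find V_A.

Node A sees R2 in parallel with the series input of stage 2, R3 + R4 = 5.280 Ω.
Effective lower resistance at A: R2 ‖ 5.280 = 3.502 Ω.
First divider: V_A = V_supply · 3.502/(1.56 + 3.502) = 7.126 V.

V_A ≈ 7.13 V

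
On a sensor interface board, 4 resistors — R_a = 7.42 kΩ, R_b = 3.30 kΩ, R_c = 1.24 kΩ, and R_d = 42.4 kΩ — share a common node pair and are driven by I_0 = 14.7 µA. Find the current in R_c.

Total conductance ΣG = 1/7.42 + 1/3.30 + 1/1.24 + 1/42.4 = 1.268 (units of 1/kΩ).
R_c takes the fraction G_k/ΣG = 0.8065/1.268 = 0.6361, so I = 14.7 × 0.6361 = 9.350 µA.

I ≈ 9.35 µA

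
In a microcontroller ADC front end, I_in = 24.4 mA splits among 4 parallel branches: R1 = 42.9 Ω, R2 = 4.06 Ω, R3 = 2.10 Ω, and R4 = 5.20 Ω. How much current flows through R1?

ΣG = 1/42.9 + 1/4.06 + 1/2.10 + 1/5.20 = 0.9381.
By the current-divider rule, I = I_in · G_k/ΣG = 24.4 × 0.02485 = 0.6063 mA.

I ≈ 0.606 mA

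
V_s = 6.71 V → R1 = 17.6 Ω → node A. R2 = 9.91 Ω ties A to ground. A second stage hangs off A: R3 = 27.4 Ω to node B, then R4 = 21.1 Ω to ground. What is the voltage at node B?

Node A sees R2 in parallel with the series input of stage 2, R3 + R4 = 48.50 Ω.
Effective lower resistance at A: R2 ‖ 48.50 = 8.229 Ω.
First divider: V_A = V_s · 8.229/(17.6 + 8.229) = 2.138 V.
Then the unloaded second divider: V_B = V_A × R4/(R3+R4) = 2.138 × 0.4351 = 0.9300 V.

V_B ≈ 0.930 V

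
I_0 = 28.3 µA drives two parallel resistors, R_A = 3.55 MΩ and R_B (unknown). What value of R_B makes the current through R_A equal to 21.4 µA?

R_B ≈ 11.0 MΩ

In a two-way split, I_A/I_0 = R_B/(R_A + R_B).
21.4/28.3 = R_B/(R_A + R_B) → R_B = R_A · (0.7562)/(1 − 0.7562) = 3.55 × 3.101 = 11.01 MΩ.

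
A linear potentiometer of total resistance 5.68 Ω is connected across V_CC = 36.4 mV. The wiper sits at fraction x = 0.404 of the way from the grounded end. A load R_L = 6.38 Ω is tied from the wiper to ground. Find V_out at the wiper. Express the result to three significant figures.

V_out ≈ 12.1 mV

Split the track: R_lower = x·R_p = 2.295 Ω, R_upper = (1−x)·R_p = 3.385 Ω.
(x·R_p) ‖ R_L = 1.688 Ω.
V_out = 36.4 × 1.688/(3.385 + 1.688) = 12.11 mV.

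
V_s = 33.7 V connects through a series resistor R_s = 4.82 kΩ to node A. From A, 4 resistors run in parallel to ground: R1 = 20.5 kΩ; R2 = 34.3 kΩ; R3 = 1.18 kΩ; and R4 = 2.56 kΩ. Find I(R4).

Equivalent of the parallel group: R_p = 0.7599 kΩ.
V_A = 33.7 × 0.7599/5.580 = 4.589 V.
Branch current I = V_A/R4 = 4.589/2.56 = 1.793 mA.

I ≈ 1.79 mA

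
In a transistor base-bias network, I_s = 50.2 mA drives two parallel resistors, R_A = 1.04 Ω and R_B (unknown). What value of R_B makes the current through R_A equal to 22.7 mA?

Two-branch current divider: I_A = I_s · R_B/(R_A + R_B).
With f = 0.4522, R_B = R_A · f/(1−f) = 1.04 × 0.8255 = 0.8585 Ω.

R_B ≈ 0.858 Ω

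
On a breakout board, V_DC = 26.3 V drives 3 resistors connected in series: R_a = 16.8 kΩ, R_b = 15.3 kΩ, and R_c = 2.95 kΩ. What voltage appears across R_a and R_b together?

V ≈ 24.1 V

ΣR = 16.8 + 15.3 + 2.95 = 35.05 kΩ.
R_{R_a..R_b} = 16.8 + 15.3 = 32.10 kΩ.
V = V_DC · R/ΣR = 26.3 × 0.9158 = 24.09 V.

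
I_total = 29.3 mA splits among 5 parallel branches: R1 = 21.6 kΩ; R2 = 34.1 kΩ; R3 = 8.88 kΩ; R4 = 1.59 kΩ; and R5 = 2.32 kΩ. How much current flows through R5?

I ≈ 10.1 mA

Total conductance ΣG = 1/21.6 + 1/34.1 + 1/8.88 + 1/1.59 + 1/2.32 = 1.248 (units of 1/kΩ).
By the current-divider rule, I = I_total · G_k/ΣG = 29.3 × 0.3453 = 10.12 mA.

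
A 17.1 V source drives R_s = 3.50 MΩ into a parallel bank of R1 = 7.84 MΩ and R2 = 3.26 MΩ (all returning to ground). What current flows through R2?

I ≈ 2.08 µA

Parallel bank: R_p = 1/(1/7.84 + 1/3.26) = 2.303 MΩ.
V_A = 17.1 × 2.303/5.803 = 6.786 V.
I(R2) = V_A / R2 = 6.786/3.26 = 2.081 µA.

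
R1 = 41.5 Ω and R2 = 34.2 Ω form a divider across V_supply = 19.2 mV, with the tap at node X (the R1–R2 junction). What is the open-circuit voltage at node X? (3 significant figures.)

V_th ≈ 8.67 mV

With X open, the divider is unloaded: V_th = 19.2 × 34.2/75.70 = 8.674 mV.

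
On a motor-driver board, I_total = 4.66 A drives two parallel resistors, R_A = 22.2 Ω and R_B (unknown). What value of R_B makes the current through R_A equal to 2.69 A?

In a two-way split, I_A/I_total = R_B/(R_A + R_B).
2.69/4.66 = R_B/(R_A + R_B) → R_B = R_A · (0.5773)/(1 − 0.5773) = 22.2 × 1.365 = 30.31 Ω.

R_B ≈ 30.3 Ω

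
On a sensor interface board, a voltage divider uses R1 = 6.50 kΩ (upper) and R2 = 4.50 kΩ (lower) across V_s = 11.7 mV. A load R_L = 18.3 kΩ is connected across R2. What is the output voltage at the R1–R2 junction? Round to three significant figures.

The load sits in parallel with R2, giving an effective lower resistance R2' = R2·R_L/(R2+R_L) = 3.612 kΩ.
Voltage divider with the loaded lower leg: V_out = 11.7 × 3.612/(6.50 + 3.612) = 11.7 × 0.3572 = 4.179 mV.

V_out ≈ 4.18 mV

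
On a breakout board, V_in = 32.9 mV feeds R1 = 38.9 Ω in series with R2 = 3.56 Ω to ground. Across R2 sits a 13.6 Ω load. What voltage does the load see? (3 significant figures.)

V_out ≈ 2.22 mV

First combine the lower leg with the load: R2 ‖ R_L = 2.821 Ω.
Voltage divider with the loaded lower leg: V_out = 32.9 × 2.821/(38.9 + 2.821) = 32.9 × 0.06763 = 2.225 mV.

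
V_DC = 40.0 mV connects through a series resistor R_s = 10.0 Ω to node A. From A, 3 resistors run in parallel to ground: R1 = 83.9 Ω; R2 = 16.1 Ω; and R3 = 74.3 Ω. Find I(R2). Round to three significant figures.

Parallel bank: R_p = 1/(1/83.9 + 1/16.1 + 1/74.3) = 11.43 Ω.
V_A by voltage divider: V_A = 40.0 × 11.43/(10.0 + 11.43) = 21.33 mV.
I(R2) = V_A / R2 = 21.33/16.1 = 1.325 mA.
(Equivalently: I_total = 1.867 mA, then current-divider fraction G_k/ΣG = 0.7099.)

I ≈ 1.33 mA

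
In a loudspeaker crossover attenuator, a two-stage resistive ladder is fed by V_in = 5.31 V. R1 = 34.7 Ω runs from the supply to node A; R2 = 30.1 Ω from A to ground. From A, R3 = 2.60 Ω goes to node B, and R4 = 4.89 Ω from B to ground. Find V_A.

The second stage (R3 + R4 = 7.490 Ω) loads node A in parallel with R2.
R2 ‖ (R3+R4) = 5.998 Ω.
So V_A = 5.31 × 0.1474 = 0.7825 V.

V_A ≈ 0.783 V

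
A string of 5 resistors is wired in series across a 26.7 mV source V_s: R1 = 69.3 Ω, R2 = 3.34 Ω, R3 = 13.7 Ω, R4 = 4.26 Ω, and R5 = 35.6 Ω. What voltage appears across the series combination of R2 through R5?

V ≈ 12.0 mV

Total series resistance ΣR = 69.3 + 3.34 + 13.7 + 4.26 + 35.6 = 126.2 Ω.
R_{R2..R5} = 3.34 + 13.7 + 4.26 + 35.6 = 56.90 Ω.
Voltage divider: V = V_s · (56.90 / 126.2) = 26.7 × 0.4509 = 12.04 mV.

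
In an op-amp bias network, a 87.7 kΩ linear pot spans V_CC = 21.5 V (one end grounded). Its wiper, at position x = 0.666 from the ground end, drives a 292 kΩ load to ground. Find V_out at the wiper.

Split the track: R_lower = x·R_p = 58.41 kΩ, R_upper = (1−x)·R_p = 29.29 kΩ.
(x·R_p) ‖ R_L = 48.67 kΩ.
Loaded-divider output: V_out = 21.5 × 0.6243 = 13.42 V.

V_out ≈ 13.4 V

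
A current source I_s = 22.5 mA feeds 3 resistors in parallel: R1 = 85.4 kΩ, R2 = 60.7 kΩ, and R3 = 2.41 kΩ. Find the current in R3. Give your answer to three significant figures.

I ≈ 21.1 mA

Conductances: ΣG = 1/85.4 + 1/60.7 + 1/2.41 = 0.4431 (1/kΩ).
Current divider: I(R3) = I_s · G_k/ΣG = 22.5 × (0.4149/0.4431) = 22.5 × 0.9364 = 21.07 mA.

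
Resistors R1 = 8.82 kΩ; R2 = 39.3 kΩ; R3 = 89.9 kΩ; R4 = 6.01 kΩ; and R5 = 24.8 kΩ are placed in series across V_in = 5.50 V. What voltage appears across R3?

Total series resistance ΣR = 8.82 + 39.3 + 89.9 + 6.01 + 24.8 = 168.8 kΩ.
By the voltage-divider rule, V = 5.50 × 89.90/168.8 = 2.929 V.

V ≈ 2.93 V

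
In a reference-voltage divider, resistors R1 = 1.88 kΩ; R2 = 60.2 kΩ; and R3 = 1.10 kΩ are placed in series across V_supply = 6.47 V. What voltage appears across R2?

V ≈ 6.16 V

Series total: ΣR = 1.88 + 60.2 + 1.10 = 63.18 kΩ.
V = V_supply · R/ΣR = 6.47 × 0.9528 = 6.165 V.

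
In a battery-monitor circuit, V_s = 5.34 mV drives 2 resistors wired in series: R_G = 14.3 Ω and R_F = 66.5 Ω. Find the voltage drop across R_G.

V ≈ 0.945 mV

ΣR = 14.3 + 66.5 = 80.80 Ω.
Voltage divider: V = V_s · (14.30 / 80.80) = 5.34 × 0.1770 = 0.9451 mV.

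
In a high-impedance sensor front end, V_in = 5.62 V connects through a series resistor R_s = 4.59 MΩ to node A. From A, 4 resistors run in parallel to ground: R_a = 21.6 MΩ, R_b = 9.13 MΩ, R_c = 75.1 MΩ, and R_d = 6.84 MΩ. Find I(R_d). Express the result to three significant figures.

Combine the parallel branches: R_p = (1/21.6 + 1/9.13 + 1/75.1 + 1/6.84)⁻¹ = 3.171 MΩ.
Node voltage V_A = V_in · R_p/(R_s + R_p) = 5.62 × 0.4086 = 2.296 V.
Branch current I = V_A/R_d = 2.296/6.84 = 0.3357 µA.

I ≈ 0.336 µA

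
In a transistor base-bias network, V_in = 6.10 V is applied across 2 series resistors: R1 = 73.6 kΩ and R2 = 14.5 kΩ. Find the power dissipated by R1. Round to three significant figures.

The common current is I = 6.10/88.10 = 0.06924 mA.
V(R1) = I·R = 5.096 V; P = V·I = 5.096 × 0.06924 = 0.3528 mW.

P ≈ 0.353 mW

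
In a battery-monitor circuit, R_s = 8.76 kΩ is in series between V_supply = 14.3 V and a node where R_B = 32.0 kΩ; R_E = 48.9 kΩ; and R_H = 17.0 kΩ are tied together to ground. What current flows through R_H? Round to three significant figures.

Combine the parallel branches: R_p = (1/32.0 + 1/48.9 + 1/17.0)⁻¹ = 9.048 kΩ.
Node voltage V_A = V_supply · R_p/(R_s + R_p) = 14.3 × 0.5081 = 7.266 V.
Branch current I = V_A/R_H = 7.266/17.0 = 0.4274 mA.
(Equivalently: I_total = 0.8030 mA, then current-divider fraction G_k/ΣG = 0.5322.)

I ≈ 0.427 mA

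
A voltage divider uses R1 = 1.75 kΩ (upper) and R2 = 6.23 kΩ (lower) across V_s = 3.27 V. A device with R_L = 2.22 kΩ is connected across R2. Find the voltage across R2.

V_out ≈ 1.58 V

First combine the lower leg with the load: R2 ‖ R_L = 1.637 kΩ.
Then V_out = V_s · R2'/(R1 + R2') = 3.27 × 1.637/3.387 = 1.580 V.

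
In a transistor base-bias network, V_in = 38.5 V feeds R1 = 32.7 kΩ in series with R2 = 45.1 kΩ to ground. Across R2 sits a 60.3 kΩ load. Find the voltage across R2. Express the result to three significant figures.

The load sits in parallel with R2, giving an effective lower resistance R2' = R2·R_L/(R2+R_L) = 25.80 kΩ.
Voltage divider with the loaded lower leg: V_out = 38.5 × 25.80/(32.7 + 25.80) = 38.5 × 0.4410 = 16.98 V.

V_out ≈ 17.0 V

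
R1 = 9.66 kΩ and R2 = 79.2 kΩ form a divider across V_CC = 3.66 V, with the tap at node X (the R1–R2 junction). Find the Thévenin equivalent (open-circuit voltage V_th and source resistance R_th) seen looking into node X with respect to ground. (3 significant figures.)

With X open, the divider is unloaded: V_th = 3.66 × 79.2/88.86 = 3.262 V.
Zeroing V_CC shorts the top of R1 to ground, so R_th = R1 ‖ R2 = 8.610 kΩ.

V_th ≈ 3.26 V, R_th ≈ 8.61 kΩ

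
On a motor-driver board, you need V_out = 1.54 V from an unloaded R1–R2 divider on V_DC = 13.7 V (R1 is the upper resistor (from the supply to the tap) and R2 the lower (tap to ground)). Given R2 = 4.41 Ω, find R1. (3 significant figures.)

R1 ≈ 34.8 Ω

The divider ratio is R2/(R1+R2) = 1.54/13.7 = 0.1124.
So R1 = R2 · (V_DC/V_out − 1) = 4.41 × (13.7/1.54 − 1) = 4.41 × 7.896 = 34.82 Ω.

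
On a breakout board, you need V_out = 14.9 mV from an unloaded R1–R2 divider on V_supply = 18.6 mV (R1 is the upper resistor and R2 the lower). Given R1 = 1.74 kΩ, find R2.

R2 ≈ 7.01 kΩ

The divider ratio is R2/(R1+R2) = 14.9/18.6 = 0.8011.
So R2 = R1 · V_out/(V_supply − V_out) = 1.74 × 14.9/(18.6 − 14.9) = 1.74 × 4.027 = 7.007 kΩ.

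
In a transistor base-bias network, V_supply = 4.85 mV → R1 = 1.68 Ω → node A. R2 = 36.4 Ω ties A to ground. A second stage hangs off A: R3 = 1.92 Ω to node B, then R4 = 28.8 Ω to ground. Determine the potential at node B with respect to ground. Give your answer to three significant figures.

V_B ≈ 4.13 mV

The second stage (R3 + R4 = 30.72 Ω) loads node A in parallel with R2.
Effective lower resistance at A: R2 ‖ 30.72 = 16.66 Ω.
V_A = 4.85 × 16.66/(1.68 + 16.66) = 4.406 mV.
Then the unloaded second divider: V_B = V_A × R4/(R3+R4) = 4.406 × 0.9375 = 4.130 mV.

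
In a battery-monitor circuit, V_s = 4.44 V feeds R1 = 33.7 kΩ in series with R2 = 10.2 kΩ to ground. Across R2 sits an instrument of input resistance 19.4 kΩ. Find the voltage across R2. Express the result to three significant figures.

R2 ‖ R_L = (10.2 × 19.4)/(10.2 + 19.4) = 6.685 kΩ.
Then V_out = V_s · R2'/(R1 + R2') = 4.44 × 6.685/40.39 = 0.7350 V.

V_out ≈ 0.735 V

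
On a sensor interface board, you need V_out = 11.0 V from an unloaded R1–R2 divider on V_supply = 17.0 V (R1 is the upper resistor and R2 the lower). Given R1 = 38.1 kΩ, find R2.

V_out/V_supply = R2/(R1+R2) = 0.6471.
Rearranging, R2 = R1·k/(1−k) = 38.1 × 1.833 = 69.85 kΩ.

R2 ≈ 69.9 kΩ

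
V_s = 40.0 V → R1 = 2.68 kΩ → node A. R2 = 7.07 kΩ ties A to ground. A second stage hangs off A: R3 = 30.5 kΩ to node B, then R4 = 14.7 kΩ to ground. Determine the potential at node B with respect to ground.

The second stage (R3 + R4 = 45.20 kΩ) loads node A in parallel with R2.
R2 ‖ (R3+R4) = 6.114 kΩ.
V_A = 40.0 × 6.114/(2.68 + 6.114) = 27.81 V.
Then the unloaded second divider: V_B = V_A × R4/(R3+R4) = 27.81 × 0.3252 = 9.044 V.

V_B ≈ 9.04 V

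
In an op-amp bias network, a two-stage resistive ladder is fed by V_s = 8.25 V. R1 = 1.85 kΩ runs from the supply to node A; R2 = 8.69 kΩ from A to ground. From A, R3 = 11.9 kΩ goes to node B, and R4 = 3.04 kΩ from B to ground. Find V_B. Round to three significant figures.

The second stage (R3 + R4 = 14.94 kΩ) loads node A in parallel with R2.
Effective lower resistance at A: R2 ‖ 14.94 = 5.494 kΩ.
So V_A = 8.25 × 0.7481 = 6.172 V.
Stage 2 is unloaded, so V_B = V_A · R4/(R3+R4) = 6.172 × 3.04/14.94 = 1.256 V.

V_B ≈ 1.26 V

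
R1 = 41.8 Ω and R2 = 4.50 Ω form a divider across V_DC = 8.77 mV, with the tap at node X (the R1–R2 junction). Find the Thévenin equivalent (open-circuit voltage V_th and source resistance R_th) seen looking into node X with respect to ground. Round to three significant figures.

V_th is the unloaded tap voltage: V_DC · R2/(R1+R2) = 8.77 × 0.09719 = 0.8524 mV.
Zeroing V_DC shorts the top of R1 to ground, so R_th = R1 ‖ R2 = 4.063 Ω.

V_th ≈ 0.852 mV, R_th ≈ 4.06 Ω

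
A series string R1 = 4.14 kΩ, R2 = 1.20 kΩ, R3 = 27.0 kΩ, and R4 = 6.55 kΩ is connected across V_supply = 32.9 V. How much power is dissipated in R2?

Series current I = V_supply/ΣR = 32.9/38.89 = 0.8460 mA.
P = I²R = 0.7157 × 1.20 = 0.8588 mW.

P ≈ 0.859 mW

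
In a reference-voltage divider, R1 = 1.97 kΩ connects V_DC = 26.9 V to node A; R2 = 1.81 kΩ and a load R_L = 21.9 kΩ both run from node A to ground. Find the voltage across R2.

V_out ≈ 12.3 V

R2 ‖ R_L = (1.81 × 21.9)/(1.81 + 21.9) = 1.672 kΩ.
Now apply the divider: V_out = 26.9 × 0.4591 = 12.35 V.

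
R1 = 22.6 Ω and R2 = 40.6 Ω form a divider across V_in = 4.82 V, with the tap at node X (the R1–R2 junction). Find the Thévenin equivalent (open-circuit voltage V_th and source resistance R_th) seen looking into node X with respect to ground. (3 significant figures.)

V_th ≈ 3.10 V, R_th ≈ 14.5 Ω

V_th is the unloaded tap voltage: V_in · R2/(R1+R2) = 4.82 × 0.6424 = 3.096 V.
With V_in suppressed (replaced by a short), R_th = R1 ‖ R2 = (22.60 × 40.6)/(22.60 + 40.6) = 14.52 Ω.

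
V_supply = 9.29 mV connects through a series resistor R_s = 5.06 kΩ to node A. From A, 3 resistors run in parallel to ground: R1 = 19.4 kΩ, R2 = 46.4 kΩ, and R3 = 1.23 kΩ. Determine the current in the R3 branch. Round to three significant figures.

Equivalent of the parallel group: R_p = 1.129 kΩ.
V_A = 9.29 × 1.129/6.189 = 1.694 mV.
Branch current I = V_A/R3 = 1.694/1.23 = 1.377 µA.

I ≈ 1.38 µA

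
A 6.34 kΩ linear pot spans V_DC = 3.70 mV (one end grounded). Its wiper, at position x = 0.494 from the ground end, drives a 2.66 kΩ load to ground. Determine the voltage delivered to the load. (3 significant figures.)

The pot divides into 3.208 kΩ above the wiper and 3.132 kΩ below.
(x·R_p) ‖ R_L = 1.438 kΩ.
V_out = 3.70 × 1.438/(3.208 + 1.438) = 1.145 mV.

V_out ≈ 1.15 mV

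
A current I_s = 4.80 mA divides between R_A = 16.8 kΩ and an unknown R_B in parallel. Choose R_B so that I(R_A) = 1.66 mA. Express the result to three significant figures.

Two-branch current divider: I_A = I_s · R_B/(R_A + R_B).
With f = 0.3458, R_B = R_A · f/(1−f) = 16.8 × 0.5287 = 8.882 kΩ.

R_B ≈ 8.88 kΩ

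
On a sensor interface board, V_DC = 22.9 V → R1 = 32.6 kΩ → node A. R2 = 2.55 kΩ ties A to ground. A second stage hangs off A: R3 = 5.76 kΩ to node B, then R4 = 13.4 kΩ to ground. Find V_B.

V_B ≈ 1.03 V

Looking into the second stage from A: R3 + R4 = 19.16 kΩ appears in parallel with R2.
R2 ‖ (R3+R4) = 2.250 kΩ.
First divider: V_A = V_DC · 2.250/(32.6 + 2.250) = 1.479 V.
Then the unloaded second divider: V_B = V_A × R4/(R3+R4) = 1.479 × 0.6994 = 1.034 V.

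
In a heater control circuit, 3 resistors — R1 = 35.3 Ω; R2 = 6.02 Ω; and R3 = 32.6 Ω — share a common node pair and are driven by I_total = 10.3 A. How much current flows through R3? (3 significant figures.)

ΣG = 1/35.3 + 1/6.02 + 1/32.6 = 0.2251.
Current divider: I(R3) = I_total · G_k/ΣG = 10.3 × (0.03067/0.2251) = 10.3 × 0.1363 = 1.404 A.

I ≈ 1.40 A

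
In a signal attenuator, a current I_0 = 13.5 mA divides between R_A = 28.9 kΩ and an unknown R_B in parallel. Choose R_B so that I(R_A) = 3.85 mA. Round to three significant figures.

R_B ≈ 11.5 kΩ

In a two-way split, I_A/I_0 = R_B/(R_A + R_B).
With f = 0.2852, R_B = R_A · f/(1−f) = 28.9 × 0.3990 = 11.53 kΩ.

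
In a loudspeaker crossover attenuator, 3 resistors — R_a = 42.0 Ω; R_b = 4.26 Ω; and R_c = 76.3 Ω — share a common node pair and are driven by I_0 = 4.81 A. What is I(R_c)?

ΣG = 1/42.0 + 1/4.26 + 1/76.3 = 0.2717.
Current divider: I(R_c) = I_0 · G_k/ΣG = 4.81 × (0.01311/0.2717) = 4.81 × 0.04825 = 0.2321 A.

I ≈ 0.232 A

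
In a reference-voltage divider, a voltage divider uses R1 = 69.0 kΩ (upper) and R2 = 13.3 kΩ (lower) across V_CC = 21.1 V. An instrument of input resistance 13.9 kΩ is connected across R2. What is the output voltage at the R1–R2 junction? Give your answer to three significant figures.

V_out ≈ 1.89 V

The load sits in parallel with R2, giving an effective lower resistance R2' = R2·R_L/(R2+R_L) = 6.797 kΩ.
Voltage divider with the loaded lower leg: V_out = 21.1 × 6.797/(69.0 + 6.797) = 21.1 × 0.08967 = 1.892 V.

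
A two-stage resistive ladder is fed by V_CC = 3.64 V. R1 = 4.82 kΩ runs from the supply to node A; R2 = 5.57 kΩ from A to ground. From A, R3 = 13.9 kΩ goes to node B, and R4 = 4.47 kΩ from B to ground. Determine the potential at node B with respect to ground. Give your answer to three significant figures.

V_B ≈ 0.416 V

The second stage (R3 + R4 = 18.37 kΩ) loads node A in parallel with R2.
Effective lower resistance at A: R2 ‖ 18.37 = 4.274 kΩ.
V_A = 3.64 × 4.274/(4.82 + 4.274) = 1.711 V.
V_B = V_A × 0.2433 = 0.4163 V.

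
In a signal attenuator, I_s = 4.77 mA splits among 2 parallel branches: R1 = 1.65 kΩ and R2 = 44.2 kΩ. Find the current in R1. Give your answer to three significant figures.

I ≈ 4.60 mA

For two parallel branches, I_k = I_s · (other R)/(sum of R).
So I = 4.77 × 44.2/45.85 = 4.598 mA.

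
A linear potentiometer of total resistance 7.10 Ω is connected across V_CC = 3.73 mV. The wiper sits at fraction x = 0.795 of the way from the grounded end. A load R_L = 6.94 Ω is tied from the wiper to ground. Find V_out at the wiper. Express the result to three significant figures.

The pot divides into 1.455 Ω above the wiper and 5.644 Ω below.
(x·R_p) ‖ R_L = 3.113 Ω.
Loaded-divider output: V_out = 3.73 × 0.6814 = 2.542 mV.

V_out ≈ 2.54 mV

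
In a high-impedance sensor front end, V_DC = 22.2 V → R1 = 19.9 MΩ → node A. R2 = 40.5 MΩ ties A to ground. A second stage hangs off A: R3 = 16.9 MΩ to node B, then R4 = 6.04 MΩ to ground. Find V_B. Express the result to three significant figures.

The second stage (R3 + R4 = 22.94 MΩ) loads node A in parallel with R2.
Effective lower resistance at A: R2 ‖ 22.94 = 14.64 MΩ.
First divider: V_A = V_DC · 14.64/(19.9 + 14.64) = 9.411 V.
V_B = V_A × 0.2633 = 2.478 V.

V_B ≈ 2.48 V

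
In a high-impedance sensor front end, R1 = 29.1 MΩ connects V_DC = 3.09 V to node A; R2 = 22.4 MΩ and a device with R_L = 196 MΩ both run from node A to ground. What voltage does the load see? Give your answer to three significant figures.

R2 ‖ R_L = (22.4 × 196)/(22.4 + 196) = 20.10 MΩ.
Now apply the divider: V_out = 3.09 × 0.4086 = 1.262 V.

V_out ≈ 1.26 V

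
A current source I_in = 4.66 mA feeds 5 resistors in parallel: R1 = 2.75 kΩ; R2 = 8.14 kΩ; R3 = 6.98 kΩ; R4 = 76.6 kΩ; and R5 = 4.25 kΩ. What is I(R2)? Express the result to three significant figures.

Total conductance ΣG = 1/2.75 + 1/8.14 + 1/6.98 + 1/76.6 + 1/4.25 = 0.8781 (units of 1/kΩ).
R2 takes the fraction G_k/ΣG = 0.1229/0.8781 = 0.1399, so I = 4.66 × 0.1399 = 0.6520 mA.

I ≈ 0.652 mA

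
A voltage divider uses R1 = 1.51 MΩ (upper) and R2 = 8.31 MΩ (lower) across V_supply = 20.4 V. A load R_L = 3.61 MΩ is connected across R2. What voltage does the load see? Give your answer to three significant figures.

V_out ≈ 12.8 V

R2 ‖ R_L = (8.31 × 3.61)/(8.31 + 3.61) = 2.517 MΩ.
Voltage divider with the loaded lower leg: V_out = 20.4 × 2.517/(1.51 + 2.517) = 20.4 × 0.6250 = 12.75 V.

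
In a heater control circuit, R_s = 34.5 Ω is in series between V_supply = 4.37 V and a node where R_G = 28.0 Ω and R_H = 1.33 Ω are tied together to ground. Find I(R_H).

Parallel bank: R_p = 1/(1/28.0 + 1/1.33) = 1.270 Ω.
V_A = 4.37 × 1.270/35.77 = 0.1551 V.
I(R_H) = V_A / R_H = 0.1551/1.33 = 0.1166 A.

I ≈ 0.117 A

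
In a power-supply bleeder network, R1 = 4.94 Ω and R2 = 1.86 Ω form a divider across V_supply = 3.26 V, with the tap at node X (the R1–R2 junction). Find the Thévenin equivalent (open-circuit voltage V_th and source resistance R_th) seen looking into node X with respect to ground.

With X open, the divider is unloaded: V_th = 3.26 × 1.86/6.800 = 0.8917 V.
Looking into X with the source shorted: R_th = R1·R2/(R1+R2) = 4.940 × 1.86/6.800 = 1.351 Ω.

V_th ≈ 0.892 V, R_th ≈ 1.35 Ω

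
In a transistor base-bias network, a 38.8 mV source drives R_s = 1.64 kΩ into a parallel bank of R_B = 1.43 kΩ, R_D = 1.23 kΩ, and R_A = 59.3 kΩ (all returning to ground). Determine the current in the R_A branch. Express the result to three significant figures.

Equivalent of the parallel group: R_p = 0.6539 kΩ.
Node voltage V_A = V_s · R_p/(R_s + R_p) = 38.8 × 0.2851 = 11.06 mV.
Branch current I = V_A/R_A = 11.06/59.3 = 0.1865 µA.
(Check via current divider: I_total = 16.91 µA; share G_k/ΣG = 0.01103 → same result.)

I ≈ 0.187 µA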